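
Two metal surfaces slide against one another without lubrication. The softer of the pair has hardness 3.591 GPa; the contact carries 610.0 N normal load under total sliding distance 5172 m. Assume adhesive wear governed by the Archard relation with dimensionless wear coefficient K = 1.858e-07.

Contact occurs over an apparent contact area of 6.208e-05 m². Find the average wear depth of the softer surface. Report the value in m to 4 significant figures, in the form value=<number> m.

value=2.629e-06 m

The intermediates are printed rounded. All arithmetic keeps exact precision; one last rounding: 4 significant digits.
Convert: Hardness H = 3.591 GPa = 3.591e+09 Pa.
Collected in SI base units: W = 610.0 N, H = 3.591e+09 Pa, K = 1.858e-07.
Volume removed: V = K·W·L/H = 1.858e-07 · 610.0 · 5172 / 3.591e+09 = 1.632e-10 m³.
Mean depth h = V/A = 1.632e-10 / 6.208e-05 = 2.629e-06 m.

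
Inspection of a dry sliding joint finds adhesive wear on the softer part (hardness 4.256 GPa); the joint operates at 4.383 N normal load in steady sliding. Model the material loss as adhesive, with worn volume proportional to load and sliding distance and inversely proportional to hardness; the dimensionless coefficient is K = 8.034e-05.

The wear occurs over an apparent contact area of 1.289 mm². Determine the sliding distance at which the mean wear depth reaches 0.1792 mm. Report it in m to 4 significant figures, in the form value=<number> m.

value=2792 m

The algebra carries full precision; quoted intermediates are rounded; rounded once at the end, at four significant digits.
Convert: Hardness H = 4.256 GPa = 4.256e+09 Pa.
Convert: Contact area A = 1.289 mm² = 1.289e-06 m².
Convert: Depth limit h_lim = 0.1792 mm = 1.792e-04 m.
SI base units throughout: W = 4.383 N, H = 4.256e+09 Pa, K = 8.034e-05.
Limit volume V_lim = h_lim·A = 1.792e-04 · 1.289e-06 = 2.310e-10 m³.
Life L = V_lim·H/(K·W) = 2.310e-10 · 4.256e+09 / (8.034e-05 · 4.383) = 2792 m.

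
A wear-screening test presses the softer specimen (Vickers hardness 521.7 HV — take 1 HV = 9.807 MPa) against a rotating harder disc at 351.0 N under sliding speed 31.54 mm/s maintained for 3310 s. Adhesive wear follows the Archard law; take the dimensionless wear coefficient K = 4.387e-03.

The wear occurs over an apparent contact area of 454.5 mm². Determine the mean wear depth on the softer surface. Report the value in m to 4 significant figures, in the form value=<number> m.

Intermediates are displayed rounded. All working math carries full precision — one final rounding, at 4 significant figures.
Convert: Sliding speed v = 31.54 mm/s = 0.03154 m/s. Distance L = v·t = 0.03154 m/s × 3310 s = 104.4 m.
Convert: Hardness H = 521.7 HV × 9.807 MPa/HV = 5116 MPa = 5.116e+09 Pa.
Convert: Contact area A = 454.5 mm² = 4.545e-04 m².
Collected in SI base units: W = 351.0 N, H = 5.116e+09 Pa, K = 4.387e-03.
Apply Archard: V = K·W·L/H = 4.387e-03 · 351.0 · 104.4 / 5.116e+09 = 3.142e-08 m³.
Depth h = V/A = 3.142e-08 / 4.545e-04 = 6.913e-05 m.

value=6.913e-05 m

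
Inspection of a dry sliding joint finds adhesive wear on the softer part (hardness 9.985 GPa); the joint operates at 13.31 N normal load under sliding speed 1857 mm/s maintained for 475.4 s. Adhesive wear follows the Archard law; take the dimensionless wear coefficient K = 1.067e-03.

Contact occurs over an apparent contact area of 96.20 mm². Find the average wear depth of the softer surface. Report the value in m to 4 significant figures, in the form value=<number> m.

Quoted intermediates are rounded, and the algebra carries exact precision. Rounded once at the end: 4 significant figures.
Convert: Sliding speed v = 1857 mm/s = 1.857 m/s. Sliding distance L = v·t = 1.857 m/s × 475.4 s = 882.8 m.
Convert: Hardness H = 9.985 GPa = 9.985e+09 Pa.
Convert: Contact area A = 96.20 mm² = 9.620e-05 m².
Collected in SI base units: W = 13.31 N, H = 9.985e+09 Pa, K = 1.067e-03.
Volume removed: V = K·W·L/H = 1.067e-03 · 13.31 · 882.8 / 9.985e+09 = 1.256e-09 m³.
Wear depth h = V/A = 1.256e-09 / 9.620e-05 = 1.305e-05 m.

value=1.305e-05 m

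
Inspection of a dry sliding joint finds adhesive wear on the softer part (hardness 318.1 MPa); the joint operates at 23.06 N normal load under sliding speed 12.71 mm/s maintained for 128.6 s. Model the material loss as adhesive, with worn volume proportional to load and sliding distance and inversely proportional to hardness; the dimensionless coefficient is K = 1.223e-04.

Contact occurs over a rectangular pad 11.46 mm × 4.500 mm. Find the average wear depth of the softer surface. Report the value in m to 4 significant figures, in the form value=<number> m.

Intermediate values are shown rounded; all arithmetic keeps full float precision; one last rounding, at 4 significant digits.
Convert: Sliding speed v = 12.71 mm/s = 0.01271 m/s. The distance L = v·t = 0.01271 m/s × 128.6 s = 1.635 m.
Convert: Hardness H = 318.1 MPa = 3.181e+08 Pa.
Convert: Pad sides 11.46 mm × 4.500 mm = 0.01146 m × 0.004500 m. Contact area A = 0.01146 m × 0.004500 m = 5.157e-05 m².
SI base units throughout: W = 23.06 N, H = 3.181e+08 Pa, K = 1.223e-04.
Volume removed: V = K·W·L/H = 1.223e-04 · 23.06 · 1.635 / 3.181e+08 = 1.449e-11 m³.
Average depth h = V/A = 1.449e-11 / 5.157e-05 = 2.810e-07 m.

value=2.810e-07 m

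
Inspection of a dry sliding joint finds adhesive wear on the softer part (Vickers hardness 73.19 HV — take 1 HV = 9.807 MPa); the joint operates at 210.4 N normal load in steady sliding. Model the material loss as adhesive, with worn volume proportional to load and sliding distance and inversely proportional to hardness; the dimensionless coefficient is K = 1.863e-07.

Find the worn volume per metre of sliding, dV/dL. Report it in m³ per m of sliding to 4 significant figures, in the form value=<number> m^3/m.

The intermediates are displayed rounded — all working math runs at full float precision. Rounded once at the end, at 4 significant figures.
Convert: Hardness H = 73.19 HV × 9.807 MPa/HV = 717.8 MPa = 7.178e+08 Pa.
In SI base units, W = 210.4 N, H = 7.178e+08 Pa, K = 1.863e-07.
Volumetric rate dV/dL = K·W/H: 1.863e-07 · 210.4 / 7.178e+08 = 5.461e-14 m³/m.

value=5.461e-14 m^3/m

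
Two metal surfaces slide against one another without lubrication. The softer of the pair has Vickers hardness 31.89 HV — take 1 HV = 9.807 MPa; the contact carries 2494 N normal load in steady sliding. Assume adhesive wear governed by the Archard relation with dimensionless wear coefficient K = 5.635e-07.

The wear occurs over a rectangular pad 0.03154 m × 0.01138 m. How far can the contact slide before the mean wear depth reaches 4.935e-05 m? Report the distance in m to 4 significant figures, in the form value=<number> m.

value=3942 m

All working math holds full precision; intermediate values are shown rounded. Rounded just once: four significant figures.
Hardness H = 31.89 HV × 9.807 MPa/HV = 312.7 MPa = 3.127e+08 Pa.
Contact area A = 0.03154 m × 0.01138 m = 3.589e-04 m².
Expressed in SI base units: W = 2494 N, H = 3.127e+08 Pa, K = 5.635e-07.
Limit volume V_lim = h_lim·A = 4.935e-05 · 3.589e-04 = 1.771e-08 m³.
Inverting, life L = V_lim·H/(K·W) = 1.771e-08 · 3.127e+08 / (5.635e-07 · 2494) = 3942 m.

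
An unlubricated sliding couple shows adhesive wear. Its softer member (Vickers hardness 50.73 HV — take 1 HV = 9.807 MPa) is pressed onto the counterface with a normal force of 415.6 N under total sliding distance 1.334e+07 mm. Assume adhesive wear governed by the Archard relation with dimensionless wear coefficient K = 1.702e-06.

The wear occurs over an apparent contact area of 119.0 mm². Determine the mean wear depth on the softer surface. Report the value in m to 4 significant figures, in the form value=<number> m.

All working math maintains exact precision — the intermediates are shown rounded — a lone final rounding, at four significant digits.
Distance covered L = 1.334e+07 mm = 1.334e+04 m.
Hardness H = 50.73 HV × 9.807 MPa/HV = 497.5 MPa = 4.975e+08 Pa.
Contact area A = 119.0 mm² = 1.190e-04 m².
Restated in SI base units: W = 415.6 N, H = 4.975e+08 Pa, K = 1.702e-06.
Archard volume V = K·W·L/H = 1.702e-06 · 415.6 · 1.334e+04 / 4.975e+08 = 1.897e-08 m³.
Depth h = V/A = 1.897e-08 / 1.190e-04 = 1.594e-04 m.

value=1.594e-04 m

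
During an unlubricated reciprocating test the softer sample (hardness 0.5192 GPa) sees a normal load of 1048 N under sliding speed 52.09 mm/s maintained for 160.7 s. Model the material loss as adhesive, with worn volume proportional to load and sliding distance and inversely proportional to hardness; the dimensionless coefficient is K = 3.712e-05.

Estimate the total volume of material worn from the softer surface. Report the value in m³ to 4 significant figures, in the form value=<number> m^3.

Each operation runs at full float precision. Intermediates are shown rounded, and rounded once at the end, at four significant figures.
Convert: Sliding speed v = 52.09 mm/s = 0.05209 m/s. Total distance L = v·t = 0.05209 m/s × 160.7 s = 8.371 m.
Convert: Hardness H = 0.5192 GPa = 5.192e+08 Pa.
As SI base values: W = 1048 N, H = 5.192e+08 Pa, K = 3.712e-05.
The Archard volume V = K·W·L/H = 3.712e-05 · 1048 · 8.371 / 5.192e+08 = 6.272e-10 m³.

value=6.272e-10 m^3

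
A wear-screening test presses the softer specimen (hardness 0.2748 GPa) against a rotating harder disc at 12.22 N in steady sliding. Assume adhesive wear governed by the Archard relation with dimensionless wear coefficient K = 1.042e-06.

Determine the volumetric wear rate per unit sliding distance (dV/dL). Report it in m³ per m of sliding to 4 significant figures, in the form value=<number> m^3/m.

Every step runs at full precision — intermediates are shown rounded, and rounded just once to four significant digits.
Hardness H = 0.2748 GPa = 2.748e+08 Pa.
SI base units throughout: W = 12.22 N, H = 2.748e+08 Pa, K = 1.042e-06.
Wear rate dV/dL = K·W/H (no L dependence): 1.042e-06 · 12.22 / 2.748e+08 = 4.634e-14 m³/m.

value=4.634e-14 m^3/m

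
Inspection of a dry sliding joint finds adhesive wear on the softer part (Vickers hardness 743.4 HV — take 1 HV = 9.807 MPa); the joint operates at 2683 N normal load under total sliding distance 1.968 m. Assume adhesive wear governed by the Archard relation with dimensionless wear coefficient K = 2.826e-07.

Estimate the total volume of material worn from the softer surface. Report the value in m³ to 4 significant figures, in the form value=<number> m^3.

value=2.047e-13 m^3

Quoted intermediates are rounded. Every step keeps exact precision, and rounded just once, at 4 significant figures.
Hardness H = 743.4 HV × 9.807 MPa/HV = 7291 MPa = 7.291e+09 Pa.
Collected in SI base units: W = 2683 N, H = 7.291e+09 Pa, K = 2.826e-07.
Apply Archard: V = K·W·L/H = 2.826e-07 · 2683 · 1.968 / 7.291e+09 = 2.047e-13 m³.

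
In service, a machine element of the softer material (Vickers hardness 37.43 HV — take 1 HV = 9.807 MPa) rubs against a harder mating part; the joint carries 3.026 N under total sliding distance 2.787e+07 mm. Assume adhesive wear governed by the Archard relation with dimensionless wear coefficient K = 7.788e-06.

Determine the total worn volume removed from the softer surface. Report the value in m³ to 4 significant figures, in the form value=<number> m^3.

Intermediates are shown rounded — all working math carries full float precision, and one final rounding to four significant figures.
Distance L = 2.787e+07 mm = 2.787e+04 m.
Hardness H = 37.43 HV × 9.807 MPa/HV = 367.1 MPa = 3.671e+08 Pa.
Expressed in SI base units: W = 3.026 N, H = 3.671e+08 Pa, K = 7.788e-06.
Archard volume V = K·W·L/H = 7.788e-06 · 3.026 · 2.787e+04 / 3.671e+08 = 1.789e-09 m³.

value=1.789e-09 m^3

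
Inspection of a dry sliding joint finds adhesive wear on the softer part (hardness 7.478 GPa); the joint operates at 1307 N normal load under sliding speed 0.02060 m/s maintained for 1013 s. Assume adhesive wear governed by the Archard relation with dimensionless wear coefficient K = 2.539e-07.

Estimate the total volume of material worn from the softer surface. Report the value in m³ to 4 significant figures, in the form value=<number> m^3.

Intermediates are shown rounded, and all arithmetic maintains full precision, and a lone final rounding to 4 significant digits.
Convert: Distance L = v·t = 0.02060 m/s × 1013 s = 20.87 m.
Convert: Hardness H = 7.478 GPa = 7.478e+09 Pa.
Working in SI base units: W = 1307 N, H = 7.478e+09 Pa, K = 2.539e-07.
Archard volume V = K·W·L/H = 2.539e-07 · 1307 · 20.87 / 7.478e+09 = 9.260e-13 m³.

value=9.260e-13 m^3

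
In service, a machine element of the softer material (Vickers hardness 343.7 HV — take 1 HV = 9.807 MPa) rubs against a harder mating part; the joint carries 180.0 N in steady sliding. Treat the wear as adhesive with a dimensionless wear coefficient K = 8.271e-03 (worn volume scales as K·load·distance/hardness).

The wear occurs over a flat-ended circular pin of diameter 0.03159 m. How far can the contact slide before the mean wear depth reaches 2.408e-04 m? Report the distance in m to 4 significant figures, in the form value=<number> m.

All working math keeps full float precision, and the intermediates are printed rounded. Rounded just once: four significant figures.
Hardness H = 343.7 HV × 9.807 MPa/HV = 3371 MPa = 3.371e+09 Pa.
Contact area A = π·d²/4 = π·(0.03159 m)²/4 = 7.838e-04 m².
Restated in SI base units: W = 180.0 N, H = 3.371e+09 Pa, K = 8.271e-03.
Volume at the limit: V_lim = h_lim·A = 2.408e-04 · 7.838e-04 = 1.887e-07 m³.
Thus life L = V_lim·H/(K·W) = 1.887e-07 · 3.371e+09 / (8.271e-03 · 180.0) = 427.3 m.

value=427.3 m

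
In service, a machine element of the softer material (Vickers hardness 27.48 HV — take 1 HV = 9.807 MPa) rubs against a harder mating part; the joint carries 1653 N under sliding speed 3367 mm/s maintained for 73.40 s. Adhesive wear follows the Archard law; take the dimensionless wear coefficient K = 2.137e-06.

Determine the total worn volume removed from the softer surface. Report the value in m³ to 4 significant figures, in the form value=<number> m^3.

Each operation holds exact precision — the intermediates appear rounded, and a single final rounding, at four significant digits.
Convert: Sliding speed v = 3367 mm/s = 3.367 m/s. Total distance L = v·t = 3.367 m/s × 73.40 s = 247.1 m.
Convert: Hardness H = 27.48 HV × 9.807 MPa/HV = 269.5 MPa = 2.695e+08 Pa.
Working in SI base units: W = 1653 N, H = 2.695e+08 Pa, K = 2.137e-06.
Archard relation: V = K·W·L/H = 2.137e-06 · 1653 · 247.1 / 2.695e+08 = 3.239e-09 m³.

value=3.239e-09 m^3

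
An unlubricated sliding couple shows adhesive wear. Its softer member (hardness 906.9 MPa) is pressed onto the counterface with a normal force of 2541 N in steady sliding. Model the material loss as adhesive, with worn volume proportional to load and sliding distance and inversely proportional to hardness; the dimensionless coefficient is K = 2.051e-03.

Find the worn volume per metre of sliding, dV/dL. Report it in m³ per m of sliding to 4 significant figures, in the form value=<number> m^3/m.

value=5.747e-09 m^3/m

Every step maintains full float precision. Printed values are rounded — one final rounding: four significant figures.
Hardness H = 906.9 MPa = 9.069e+08 Pa.
Collected in SI base units: W = 2541 N, H = 9.069e+08 Pa, K = 2.051e-03.
The wear rate dV/dL = K·W/H (independent of L): 2.051e-03 · 2541 / 9.069e+08 = 5.747e-09 m³/m.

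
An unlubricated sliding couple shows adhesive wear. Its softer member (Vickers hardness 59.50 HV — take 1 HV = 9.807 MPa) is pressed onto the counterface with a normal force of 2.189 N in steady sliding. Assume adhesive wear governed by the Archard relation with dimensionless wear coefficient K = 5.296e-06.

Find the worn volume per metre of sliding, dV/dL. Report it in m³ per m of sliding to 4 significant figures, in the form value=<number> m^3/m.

The algebra runs at exact precision; the intermediates are shown rounded, and rounded once at the end, at 4 significant digits.
Hardness H = 59.50 HV × 9.807 MPa/HV = 583.5 MPa = 5.835e+08 Pa.
In SI base units, W = 2.189 N, H = 5.835e+08 Pa, K = 5.296e-06.
Sliding wear rate dV/dL = K·W/H: 5.296e-06 · 2.189 / 5.835e+08 = 1.987e-14 m³/m.

value=1.987e-14 m^3/m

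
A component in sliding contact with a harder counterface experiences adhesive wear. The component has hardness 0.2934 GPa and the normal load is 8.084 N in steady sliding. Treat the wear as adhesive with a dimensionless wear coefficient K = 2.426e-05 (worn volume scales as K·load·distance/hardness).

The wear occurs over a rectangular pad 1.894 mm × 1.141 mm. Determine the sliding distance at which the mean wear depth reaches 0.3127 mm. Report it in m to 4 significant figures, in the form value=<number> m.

All arithmetic keeps full precision, and intermediates are displayed rounded — one last rounding to four significant figures.
Hardness H = 0.2934 GPa = 2.934e+08 Pa.
Pad sides 1.894 mm × 1.141 mm = 0.001894 m × 0.001141 m. Contact area A = 0.001894 m × 0.001141 m = 2.161e-06 m².
Depth limit h_lim = 0.3127 mm = 3.127e-04 m.
As SI base values: W = 8.084 N, H = 2.934e+08 Pa, K = 2.426e-05.
Volume at the limit: V_lim = h_lim·A = 3.127e-04 · 2.161e-06 = 6.758e-10 m³.
Sliding life L = V_lim·H/(K·W) = 6.758e-10 · 2.934e+08 / (2.426e-05 · 8.084) = 1011 m.

value=1011 m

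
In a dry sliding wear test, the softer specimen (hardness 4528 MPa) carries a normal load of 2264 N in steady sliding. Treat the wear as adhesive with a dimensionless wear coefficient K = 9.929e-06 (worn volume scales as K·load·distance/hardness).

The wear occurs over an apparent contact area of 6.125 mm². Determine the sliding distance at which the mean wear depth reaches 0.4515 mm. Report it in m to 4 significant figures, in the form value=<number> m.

value=557.0 m

Every step runs at full precision; the intermediates appear rounded, and a lone final rounding, at 4 significant digits.
Hardness H = 4528 MPa = 4.528e+09 Pa.
Contact area A = 6.125 mm² = 6.125e-06 m².
Depth limit h_lim = 0.4515 mm = 4.515e-04 m.
In SI base units, W = 2264 N, H = 4.528e+09 Pa, K = 9.929e-06.
At the depth limit, V_lim = h_lim·A = 4.515e-04 · 6.125e-06 = 2.765e-09 m³.
Thus life L = V_lim·H/(K·W) = 2.765e-09 · 4.528e+09 / (9.929e-06 · 2264) = 557.0 m.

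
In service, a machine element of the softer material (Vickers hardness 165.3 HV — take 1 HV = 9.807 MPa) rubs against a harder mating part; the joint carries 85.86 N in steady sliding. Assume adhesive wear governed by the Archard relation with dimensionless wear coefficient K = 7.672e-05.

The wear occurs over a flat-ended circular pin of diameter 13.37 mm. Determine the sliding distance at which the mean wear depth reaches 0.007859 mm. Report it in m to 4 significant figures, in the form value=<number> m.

The algebra maintains full precision. Intermediates are printed rounded, and rounded just once: four significant digits.
Hardness H = 165.3 HV × 9.807 MPa/HV = 1621 MPa = 1.621e+09 Pa.
Pin diameter d = 13.37 mm = 0.01337 m. Contact area A = π·d²/4 = π·(0.01337 m)²/4 = 1.404e-04 m².
Depth limit h_lim = 0.007859 mm = 7.859e-06 m.
In SI base units, W = 85.86 N, H = 1.621e+09 Pa, K = 7.672e-05.
Wearable volume V_lim = h_lim·A = 7.859e-06 · 1.404e-04 = 1.103e-09 m³.
Inverting, life L = V_lim·H/(K·W) = 1.103e-09 · 1.621e+09 / (7.672e-05 · 85.86) = 271.5 m.

value=271.5 m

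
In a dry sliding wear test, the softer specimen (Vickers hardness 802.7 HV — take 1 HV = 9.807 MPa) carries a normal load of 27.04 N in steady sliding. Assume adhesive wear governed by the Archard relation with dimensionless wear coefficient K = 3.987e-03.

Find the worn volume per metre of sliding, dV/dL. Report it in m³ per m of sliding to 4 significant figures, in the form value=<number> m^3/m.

value=1.370e-11 m^3/m

All working math runs at full precision, and the intermediates appear rounded; one last rounding to four significant digits.
Hardness H = 802.7 HV × 9.807 MPa/HV = 7872 MPa = 7.872e+09 Pa.
Working in SI base units: W = 27.04 N, H = 7.872e+09 Pa, K = 3.987e-03.
Wear rate dV/dL = K·W/H (no L dependence): 3.987e-03 · 27.04 / 7.872e+09 = 1.370e-11 m³/m.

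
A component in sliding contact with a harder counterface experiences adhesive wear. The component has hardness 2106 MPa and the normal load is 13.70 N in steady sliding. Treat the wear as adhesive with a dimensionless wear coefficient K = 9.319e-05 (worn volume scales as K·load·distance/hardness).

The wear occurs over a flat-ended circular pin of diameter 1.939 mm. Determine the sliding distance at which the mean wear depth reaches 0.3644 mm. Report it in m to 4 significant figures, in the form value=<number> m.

value=1775 m

Displayed values are rounded. The computation carries full precision; rounded just once, at 4 significant figures.
Convert: Hardness H = 2106 MPa = 2.106e+09 Pa.
Convert: Pin diameter d = 1.939 mm = 0.001939 m. Contact area A = π·d²/4 = π·(0.001939 m)²/4 = 2.953e-06 m².
Convert: Depth limit h_lim = 0.3644 mm = 3.644e-04 m.
In SI base units, W = 13.70 N, H = 2.106e+09 Pa, K = 9.319e-05.
Limit volume V_lim = h_lim·A = 3.644e-04 · 2.953e-06 = 1.076e-09 m³.
Inverting, life L = V_lim·H/(K·W) = 1.076e-09 · 2.106e+09 / (9.319e-05 · 13.70) = 1775 m.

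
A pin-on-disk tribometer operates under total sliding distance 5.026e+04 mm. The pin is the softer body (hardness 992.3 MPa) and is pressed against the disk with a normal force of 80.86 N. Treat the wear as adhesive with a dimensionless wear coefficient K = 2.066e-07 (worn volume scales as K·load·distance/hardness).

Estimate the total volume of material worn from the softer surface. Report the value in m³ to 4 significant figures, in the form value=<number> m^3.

value=8.461e-13 m^3

Shown intermediates are rounded; every step carries full precision. Rounded just once to four significant digits.
Sliding distance L = 5.026e+04 mm = 50.26 m.
Hardness H = 992.3 MPa = 9.923e+08 Pa.
Expressed in SI base units: W = 80.86 N, H = 9.923e+08 Pa, K = 2.066e-07.
By Archard's law, V = K·W·L/H = 2.066e-07 · 80.86 · 50.26 / 9.923e+08 = 8.461e-13 m³.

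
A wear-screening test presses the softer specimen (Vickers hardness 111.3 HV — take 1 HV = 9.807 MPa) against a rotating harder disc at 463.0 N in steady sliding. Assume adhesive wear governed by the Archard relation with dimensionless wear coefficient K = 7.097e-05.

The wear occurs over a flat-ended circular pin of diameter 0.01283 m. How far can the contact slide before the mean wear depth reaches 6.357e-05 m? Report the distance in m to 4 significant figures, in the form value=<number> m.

value=273.0 m

The algebra runs at full float precision — the intermediates are displayed rounded — rounded once at the end to four significant figures.
Convert: Hardness H = 111.3 HV × 9.807 MPa/HV = 1092 MPa = 1.092e+09 Pa.
Convert: Contact area A = π·d²/4 = π·(0.01283 m)²/4 = 1.293e-04 m².
Restated in SI base units: W = 463.0 N, H = 1.092e+09 Pa, K = 7.097e-05.
At the depth limit, V_lim = h_lim·A = 6.357e-05 · 1.293e-04 = 8.219e-09 m³.
So the life L = V_lim·H/(K·W) = 8.219e-09 · 1.092e+09 / (7.097e-05 · 463.0) = 273.0 m.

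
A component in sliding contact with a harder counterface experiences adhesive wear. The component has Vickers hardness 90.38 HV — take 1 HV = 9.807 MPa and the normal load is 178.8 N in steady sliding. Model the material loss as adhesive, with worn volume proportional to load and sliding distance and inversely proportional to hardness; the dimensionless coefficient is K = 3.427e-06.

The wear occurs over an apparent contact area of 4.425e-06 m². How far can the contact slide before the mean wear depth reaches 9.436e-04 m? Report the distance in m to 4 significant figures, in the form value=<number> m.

value=6040 m

Each operation runs at full precision, and intermediates are displayed rounded — rounded just once: 4 significant digits.
Hardness H = 90.38 HV × 9.807 MPa/HV = 886.4 MPa = 8.864e+08 Pa.
Restated in SI base units: W = 178.8 N, H = 8.864e+08 Pa, K = 3.427e-06.
Volume at the limit: V_lim = h_lim·A = 9.436e-04 · 4.425e-06 = 4.175e-09 m³.
Thus life L = V_lim·H/(K·W) = 4.175e-09 · 8.864e+08 / (3.427e-06 · 178.8) = 6040 m.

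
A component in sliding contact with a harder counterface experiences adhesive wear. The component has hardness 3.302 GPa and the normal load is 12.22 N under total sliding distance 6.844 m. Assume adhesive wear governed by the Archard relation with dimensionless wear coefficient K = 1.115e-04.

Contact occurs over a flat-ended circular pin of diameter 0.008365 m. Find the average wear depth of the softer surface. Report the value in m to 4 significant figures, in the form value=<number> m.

value=5.139e-08 m

All arithmetic holds full precision — the intermediates are printed rounded; rounded just once to four significant figures.
Hardness H = 3.302 GPa = 3.302e+09 Pa.
Contact area A = π·d²/4 = π·(0.008365 m)²/4 = 5.496e-05 m².
In SI base units: W = 12.22 N, H = 3.302e+09 Pa, K = 1.115e-04.
Archard volume V = K·W·L/H = 1.115e-04 · 12.22 · 6.844 / 3.302e+09 = 2.824e-12 m³.
Wear depth h = V/A = 2.824e-12 / 5.496e-05 = 5.139e-08 m.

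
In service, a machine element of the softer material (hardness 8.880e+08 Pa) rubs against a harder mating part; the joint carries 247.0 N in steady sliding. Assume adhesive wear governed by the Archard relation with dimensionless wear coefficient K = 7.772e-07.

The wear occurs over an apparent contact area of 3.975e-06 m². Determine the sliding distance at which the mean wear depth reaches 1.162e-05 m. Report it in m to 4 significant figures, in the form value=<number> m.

Intermediates are displayed rounded. Each operation carries exact precision, and a single final rounding to 4 significant digits.
Collected in SI base units: W = 247.0 N, H = 8.880e+08 Pa, K = 7.772e-07.
Limit volume V_lim = h_lim·A = 1.162e-05 · 3.975e-06 = 4.619e-11 m³.
So the life L = V_lim·H/(K·W) = 4.619e-11 · 8.880e+08 / (7.772e-07 · 247.0) = 213.7 m.

value=213.7 m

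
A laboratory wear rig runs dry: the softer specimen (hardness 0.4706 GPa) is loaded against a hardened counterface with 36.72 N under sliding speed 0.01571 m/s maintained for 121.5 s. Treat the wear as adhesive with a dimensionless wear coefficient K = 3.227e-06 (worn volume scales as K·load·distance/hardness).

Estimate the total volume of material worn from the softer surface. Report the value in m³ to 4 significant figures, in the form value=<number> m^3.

Intermediate values are printed rounded, and every step maintains full precision, and a lone final rounding, at 4 significant digits.
Convert: Distance covered L = v·t = 0.01571 m/s × 121.5 s = 1.909 m.
Convert: Hardness H = 0.4706 GPa = 4.706e+08 Pa.
Collected in SI base units: W = 36.72 N, H = 4.706e+08 Pa, K = 3.227e-06.
Apply Archard: V = K·W·L/H = 3.227e-06 · 36.72 · 1.909 / 4.706e+08 = 4.806e-13 m³.

value=4.806e-13 m^3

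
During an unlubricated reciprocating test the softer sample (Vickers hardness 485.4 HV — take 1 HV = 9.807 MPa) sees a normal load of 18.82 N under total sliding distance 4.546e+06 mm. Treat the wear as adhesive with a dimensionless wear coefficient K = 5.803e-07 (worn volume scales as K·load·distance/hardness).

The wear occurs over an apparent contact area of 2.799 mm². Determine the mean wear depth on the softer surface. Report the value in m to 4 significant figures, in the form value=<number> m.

value=3.726e-06 m

Printed values are rounded. Every step runs at full float precision; one last rounding, at 4 significant figures.
Convert: Total distance L = 4.546e+06 mm = 4546 m.
Convert: Hardness H = 485.4 HV × 9.807 MPa/HV = 4760 MPa = 4.760e+09 Pa.
Convert: Contact area A = 2.799 mm² = 2.799e-06 m².
Working in SI base units: W = 18.82 N, H = 4.760e+09 Pa, K = 5.803e-07.
Wear volume V = K·W·L/H = 5.803e-07 · 18.82 · 4546 / 4.760e+09 = 1.043e-11 m³.
Average depth h = V/A = 1.043e-11 / 2.799e-06 = 3.726e-06 m.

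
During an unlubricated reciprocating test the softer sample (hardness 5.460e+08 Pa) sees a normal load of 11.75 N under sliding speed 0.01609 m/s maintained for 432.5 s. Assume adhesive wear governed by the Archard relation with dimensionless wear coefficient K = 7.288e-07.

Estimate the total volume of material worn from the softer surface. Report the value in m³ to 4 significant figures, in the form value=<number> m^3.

value=1.091e-13 m^3

Every step holds full float precision — intermediate values are shown rounded; rounded just once, at four significant figures.
Distance L = v·t = 0.01609 m/s × 432.5 s = 6.959 m.
Expressed in SI base units: W = 11.75 N, H = 5.460e+08 Pa, K = 7.288e-07.
Apply Archard: V = K·W·L/H = 7.288e-07 · 11.75 · 6.959 / 5.460e+08 = 1.091e-13 m³.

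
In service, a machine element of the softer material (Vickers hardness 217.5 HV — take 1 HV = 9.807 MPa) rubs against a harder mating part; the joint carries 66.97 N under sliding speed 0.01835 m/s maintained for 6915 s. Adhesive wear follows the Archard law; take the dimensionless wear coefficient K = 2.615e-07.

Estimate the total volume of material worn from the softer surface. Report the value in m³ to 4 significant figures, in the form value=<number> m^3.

value=1.042e-12 m^3

All arithmetic holds full float precision. Printed values are rounded, and rounded just once: 4 significant figures.
Convert: Distance L = v·t = 0.01835 m/s × 6915 s = 126.9 m.
Convert: Hardness H = 217.5 HV × 9.807 MPa/HV = 2133 MPa = 2.133e+09 Pa.
Restated in SI base units: W = 66.97 N, H = 2.133e+09 Pa, K = 2.615e-07.
Apply Archard: V = K·W·L/H = 2.615e-07 · 66.97 · 126.9 / 2.133e+09 = 1.042e-12 m³.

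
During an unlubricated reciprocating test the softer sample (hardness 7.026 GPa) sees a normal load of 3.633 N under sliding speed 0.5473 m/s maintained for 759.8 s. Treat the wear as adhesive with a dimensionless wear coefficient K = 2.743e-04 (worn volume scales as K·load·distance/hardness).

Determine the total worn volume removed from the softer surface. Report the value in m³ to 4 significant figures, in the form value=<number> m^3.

value=5.898e-11 m^3

Intermediate values appear rounded, and the algebra keeps full precision, and one last rounding, at four significant figures.
Sliding distance L = v·t = 0.5473 m/s × 759.8 s = 415.8 m.
Hardness H = 7.026 GPa = 7.026e+09 Pa.
Expressed in SI base units: W = 3.633 N, H = 7.026e+09 Pa, K = 2.743e-04.
Volume removed: V = K·W·L/H = 2.743e-04 · 3.633 · 415.8 / 7.026e+09 = 5.898e-11 m³.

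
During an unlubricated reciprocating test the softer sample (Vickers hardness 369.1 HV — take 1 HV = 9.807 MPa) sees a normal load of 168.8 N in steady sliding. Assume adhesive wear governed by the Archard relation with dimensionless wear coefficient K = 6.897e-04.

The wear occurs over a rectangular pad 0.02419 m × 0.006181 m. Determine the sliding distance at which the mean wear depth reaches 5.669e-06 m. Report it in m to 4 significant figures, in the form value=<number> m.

Intermediate values are printed rounded, and each operation runs at full float precision. Rounded just once: four significant figures.
Hardness H = 369.1 HV × 9.807 MPa/HV = 3620 MPa = 3.620e+09 Pa.
Contact area A = 0.02419 m × 0.006181 m = 1.495e-04 m².
Expressed in SI base units: W = 168.8 N, H = 3.620e+09 Pa, K = 6.897e-04.
Volume at the limit: V_lim = h_lim·A = 5.669e-06 · 1.495e-04 = 8.476e-10 m³.
Inverting, life L = V_lim·H/(K·W) = 8.476e-10 · 3.620e+09 / (6.897e-04 · 168.8) = 26.35 m.

value=26.35 m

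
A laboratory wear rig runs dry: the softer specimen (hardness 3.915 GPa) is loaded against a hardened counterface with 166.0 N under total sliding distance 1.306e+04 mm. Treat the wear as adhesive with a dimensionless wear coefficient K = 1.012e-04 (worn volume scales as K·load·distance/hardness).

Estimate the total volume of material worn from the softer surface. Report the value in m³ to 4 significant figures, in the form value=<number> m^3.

All arithmetic holds exact precision, and intermediate values are displayed rounded. Rounded once at the end: four significant figures.
Distance covered L = 1.306e+04 mm = 13.06 m.
Hardness H = 3.915 GPa = 3.915e+09 Pa.
In SI base units, W = 166.0 N, H = 3.915e+09 Pa, K = 1.012e-04.
Archard volume V = K·W·L/H = 1.012e-04 · 166.0 · 13.06 / 3.915e+09 = 5.604e-11 m³.

value=5.604e-11 m^3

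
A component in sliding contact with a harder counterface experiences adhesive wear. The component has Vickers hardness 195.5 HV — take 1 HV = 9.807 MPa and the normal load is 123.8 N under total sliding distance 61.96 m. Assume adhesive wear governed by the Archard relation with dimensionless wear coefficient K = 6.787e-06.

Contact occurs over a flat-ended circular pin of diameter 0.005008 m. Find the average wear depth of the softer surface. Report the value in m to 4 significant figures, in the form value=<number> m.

Displayed values are rounded. All arithmetic carries full float precision — one final rounding to 4 significant figures.
Hardness H = 195.5 HV × 9.807 MPa/HV = 1917 MPa = 1.917e+09 Pa.
Contact area A = π·d²/4 = π·(0.005008 m)²/4 = 1.970e-05 m².
Expressed in SI base units: W = 123.8 N, H = 1.917e+09 Pa, K = 6.787e-06.
Archard relation: V = K·W·L/H = 6.787e-06 · 123.8 · 61.96 / 1.917e+09 = 2.715e-11 m³.
Depth of wear h = V/A = 2.715e-11 / 1.970e-05 = 1.379e-06 m.

value=1.379e-06 m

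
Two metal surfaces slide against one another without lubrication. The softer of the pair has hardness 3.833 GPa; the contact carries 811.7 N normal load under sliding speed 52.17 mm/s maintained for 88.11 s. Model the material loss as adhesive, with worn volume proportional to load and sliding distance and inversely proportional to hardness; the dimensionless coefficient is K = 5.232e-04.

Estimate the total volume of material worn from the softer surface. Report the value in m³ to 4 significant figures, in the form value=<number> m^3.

Intermediates are shown rounded; the computation maintains exact precision. Rounded just once: 4 significant figures.
Convert: Sliding speed v = 52.17 mm/s = 0.05217 m/s. Sliding distance L = v·t = 0.05217 m/s × 88.11 s = 4.597 m.
Convert: Hardness H = 3.833 GPa = 3.833e+09 Pa.
Restated in SI base units: W = 811.7 N, H = 3.833e+09 Pa, K = 5.232e-04.
Archard volume V = K·W·L/H = 5.232e-04 · 811.7 · 4.597 / 3.833e+09 = 5.093e-10 m³.

value=5.093e-10 m^3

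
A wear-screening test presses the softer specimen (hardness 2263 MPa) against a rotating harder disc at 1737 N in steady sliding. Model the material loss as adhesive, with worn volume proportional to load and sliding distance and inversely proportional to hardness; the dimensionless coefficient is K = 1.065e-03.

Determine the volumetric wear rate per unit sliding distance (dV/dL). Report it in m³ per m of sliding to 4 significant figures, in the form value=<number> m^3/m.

value=8.175e-10 m^3/m

Every step keeps exact precision — shown intermediates are rounded, and a lone final rounding to 4 significant digits.
Hardness H = 2263 MPa = 2.263e+09 Pa.
In SI base units, W = 1737 N, H = 2.263e+09 Pa, K = 1.065e-03.
The wear rate dV/dL = K·W/H — distance-free: 1.065e-03 · 1737 / 2.263e+09 = 8.175e-10 m³/m.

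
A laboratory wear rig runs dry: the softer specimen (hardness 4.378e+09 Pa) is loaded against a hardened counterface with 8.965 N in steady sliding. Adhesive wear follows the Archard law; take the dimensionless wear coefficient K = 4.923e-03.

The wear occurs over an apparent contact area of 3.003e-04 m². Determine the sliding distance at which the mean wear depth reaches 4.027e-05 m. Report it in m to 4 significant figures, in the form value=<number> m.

value=1200 m

All arithmetic keeps full float precision — the intermediates are shown rounded; a lone final rounding, at 4 significant figures.
As SI base values: W = 8.965 N, H = 4.378e+09 Pa, K = 4.923e-03.
Wearable volume V_lim = h_lim·A = 4.027e-05 · 3.003e-04 = 1.209e-08 m³.
So the life L = V_lim·H/(K·W) = 1.209e-08 · 4.378e+09 / (4.923e-03 · 8.965) = 1200 m.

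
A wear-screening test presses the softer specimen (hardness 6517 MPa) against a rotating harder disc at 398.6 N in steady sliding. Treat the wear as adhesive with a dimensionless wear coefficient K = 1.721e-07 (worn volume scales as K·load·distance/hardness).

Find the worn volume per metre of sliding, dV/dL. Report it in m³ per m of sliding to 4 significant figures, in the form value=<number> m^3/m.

value=1.053e-14 m^3/m

The algebra runs at exact precision; the intermediates are shown rounded, and one final rounding, at four significant digits.
Hardness H = 6517 MPa = 6.517e+09 Pa.
As SI base values: W = 398.6 N, H = 6.517e+09 Pa, K = 1.721e-07.
Wear rate dV/dL = K·W/H, per unit distance: 1.721e-07 · 398.6 / 6.517e+09 = 1.053e-14 m³/m.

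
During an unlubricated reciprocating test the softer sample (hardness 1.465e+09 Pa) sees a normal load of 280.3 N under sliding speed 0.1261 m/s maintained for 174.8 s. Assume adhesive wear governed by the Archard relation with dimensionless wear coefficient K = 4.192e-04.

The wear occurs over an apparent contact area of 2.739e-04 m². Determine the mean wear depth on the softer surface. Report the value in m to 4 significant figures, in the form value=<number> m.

All working math runs at full float precision; quoted intermediates are rounded — rounded once at the end to 4 significant digits.
Convert: Path length L = v·t = 0.1261 m/s × 174.8 s = 22.04 m.
In SI base units, W = 280.3 N, H = 1.465e+09 Pa, K = 4.192e-04.
Wear volume V = K·W·L/H = 4.192e-04 · 280.3 · 22.04 / 1.465e+09 = 1.768e-09 m³.
Average depth h = V/A = 1.768e-09 / 2.739e-04 = 6.455e-06 m.

value=6.455e-06 m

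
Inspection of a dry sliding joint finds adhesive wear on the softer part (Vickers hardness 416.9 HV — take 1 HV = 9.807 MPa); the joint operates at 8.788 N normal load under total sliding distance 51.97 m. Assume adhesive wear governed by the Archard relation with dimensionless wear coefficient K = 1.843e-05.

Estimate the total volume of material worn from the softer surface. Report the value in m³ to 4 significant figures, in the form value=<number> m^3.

The computation keeps full precision. Intermediate values appear rounded — rounded once at the end, at four significant figures.
Convert: Hardness H = 416.9 HV × 9.807 MPa/HV = 4089 MPa = 4.089e+09 Pa.
Restated in SI base units: W = 8.788 N, H = 4.089e+09 Pa, K = 1.843e-05.
Archard relation: V = K·W·L/H = 1.843e-05 · 8.788 · 51.97 / 4.089e+09 = 2.059e-12 m³.

value=2.059e-12 m^3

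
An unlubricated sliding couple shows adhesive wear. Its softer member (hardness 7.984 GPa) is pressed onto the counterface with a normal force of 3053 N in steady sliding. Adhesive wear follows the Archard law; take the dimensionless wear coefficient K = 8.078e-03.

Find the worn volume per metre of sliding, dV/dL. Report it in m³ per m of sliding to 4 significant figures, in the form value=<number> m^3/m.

Intermediate values appear rounded — all working math holds full float precision — a single final rounding: 4 significant figures.
Convert: Hardness H = 7.984 GPa = 7.984e+09 Pa.
As SI base values: W = 3053 N, H = 7.984e+09 Pa, K = 8.078e-03.
Rate of wear dV/dL = K·W/H (no L dependence): 8.078e-03 · 3053 / 7.984e+09 = 3.089e-09 m³/m.

value=3.089e-09 m^3/m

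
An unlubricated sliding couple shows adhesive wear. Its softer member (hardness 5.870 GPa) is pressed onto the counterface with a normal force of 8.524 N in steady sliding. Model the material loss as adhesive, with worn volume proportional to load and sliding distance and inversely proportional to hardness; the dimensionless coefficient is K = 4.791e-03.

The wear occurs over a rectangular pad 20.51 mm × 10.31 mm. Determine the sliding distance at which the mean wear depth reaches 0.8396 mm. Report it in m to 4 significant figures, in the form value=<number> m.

All arithmetic keeps exact precision, and displayed values are rounded; a lone final rounding to 4 significant digits.
Convert: Hardness H = 5.870 GPa = 5.870e+09 Pa.
Convert: Pad sides 20.51 mm × 10.31 mm = 0.02051 m × 0.01031 m. Contact area A = 0.02051 m × 0.01031 m = 2.115e-04 m².
Convert: Depth limit h_lim = 0.8396 mm = 8.396e-04 m.
In SI base units: W = 8.524 N, H = 5.870e+09 Pa, K = 4.791e-03.
Limit volume V_lim = h_lim·A = 8.396e-04 · 2.115e-04 = 1.775e-07 m³.
Thus life L = V_lim·H/(K·W) = 1.775e-07 · 5.870e+09 / (4.791e-03 · 8.524) = 2.552e+04 m.

value=2.552e+04 m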